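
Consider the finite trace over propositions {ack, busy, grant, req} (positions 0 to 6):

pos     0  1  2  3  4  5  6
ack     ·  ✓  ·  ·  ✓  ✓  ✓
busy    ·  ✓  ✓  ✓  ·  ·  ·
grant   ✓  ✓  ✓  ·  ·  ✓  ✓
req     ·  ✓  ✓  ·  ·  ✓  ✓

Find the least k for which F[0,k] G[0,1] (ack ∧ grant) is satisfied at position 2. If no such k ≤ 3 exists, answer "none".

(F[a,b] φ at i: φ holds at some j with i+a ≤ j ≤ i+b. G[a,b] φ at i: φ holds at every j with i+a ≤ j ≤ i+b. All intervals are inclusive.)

Scan j = 2,3,… for G[0,1] (ack ∧ grant):
  j=2: fails
  j=3: fails
  j=4: fails
  j=5: holds
First hit at j=5, so smallest k = 5-2 = 3.

3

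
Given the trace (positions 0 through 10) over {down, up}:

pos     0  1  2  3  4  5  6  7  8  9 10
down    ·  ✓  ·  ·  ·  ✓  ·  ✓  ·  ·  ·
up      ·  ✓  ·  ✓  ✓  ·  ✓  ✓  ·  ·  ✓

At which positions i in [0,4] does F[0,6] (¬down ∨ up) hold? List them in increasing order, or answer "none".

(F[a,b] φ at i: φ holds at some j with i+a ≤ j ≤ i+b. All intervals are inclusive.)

0, 1, 2, 3, 4

Evaluate at each i in [0,4]:
  i=0: ✓ (witness j=0)
  i=1: ✓ (witness j=1)
  i=2: ✓ (witness j=2)
  i=3: ✓ (witness j=3)
  i=4: ✓ (witness j=4)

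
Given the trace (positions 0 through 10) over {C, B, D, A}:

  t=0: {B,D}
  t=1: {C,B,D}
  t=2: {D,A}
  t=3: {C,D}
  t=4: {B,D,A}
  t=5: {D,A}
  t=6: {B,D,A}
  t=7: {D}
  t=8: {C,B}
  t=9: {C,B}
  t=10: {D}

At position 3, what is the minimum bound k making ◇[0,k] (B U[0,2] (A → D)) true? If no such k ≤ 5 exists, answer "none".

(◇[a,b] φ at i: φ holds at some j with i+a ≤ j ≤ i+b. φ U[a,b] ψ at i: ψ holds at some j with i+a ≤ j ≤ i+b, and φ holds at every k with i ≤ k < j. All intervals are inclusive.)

0

Scan j = 3,4,… for (B U[0,2] (A → D)):
  j=3: holds
First hit at j=3, so smallest k = 3-3 = 0.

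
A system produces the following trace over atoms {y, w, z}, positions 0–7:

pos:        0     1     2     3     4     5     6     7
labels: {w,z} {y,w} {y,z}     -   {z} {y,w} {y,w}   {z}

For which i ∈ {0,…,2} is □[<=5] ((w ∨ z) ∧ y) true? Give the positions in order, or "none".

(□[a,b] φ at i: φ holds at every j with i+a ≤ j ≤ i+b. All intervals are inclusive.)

Evaluate at each i in [0,2]:
  i=0: ✗ (fails at j=0)
  i=1: ✗ (fails at j=3)
  i=2: ✗ (fails at j=3)

none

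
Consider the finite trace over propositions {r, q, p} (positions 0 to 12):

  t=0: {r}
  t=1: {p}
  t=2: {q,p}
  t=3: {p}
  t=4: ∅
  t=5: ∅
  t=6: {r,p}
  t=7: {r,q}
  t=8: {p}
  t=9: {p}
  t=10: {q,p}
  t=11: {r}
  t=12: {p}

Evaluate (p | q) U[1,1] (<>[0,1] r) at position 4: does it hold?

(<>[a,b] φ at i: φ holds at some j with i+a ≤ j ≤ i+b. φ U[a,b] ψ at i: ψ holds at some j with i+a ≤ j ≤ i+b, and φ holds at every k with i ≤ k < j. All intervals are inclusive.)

Need some j in [5,5] with <>[0,1] r, and (p | q) at every k in [4,j-1].
  j=5: <>[0,1] r holds, but (p | q) fails at k=4 → not this j.
No j in the window works → until fails.

Does not hold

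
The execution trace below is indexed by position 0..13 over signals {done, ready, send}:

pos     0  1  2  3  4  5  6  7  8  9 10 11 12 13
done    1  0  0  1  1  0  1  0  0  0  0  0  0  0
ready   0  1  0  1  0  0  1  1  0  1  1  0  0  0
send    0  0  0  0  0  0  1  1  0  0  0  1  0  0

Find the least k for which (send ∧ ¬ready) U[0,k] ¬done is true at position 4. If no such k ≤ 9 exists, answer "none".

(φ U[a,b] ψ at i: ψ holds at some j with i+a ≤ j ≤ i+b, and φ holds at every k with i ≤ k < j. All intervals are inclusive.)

Need earliest j ≥ 4 with ¬done, and (send ∧ ¬ready) at every k in [4,j-1].
  j=4: rhs fails.
  j=5: rhs holds but lhs fails at k=4.
  j=6: rhs fails.
  j=7: rhs holds but lhs fails at k=4.
  j=8: rhs holds but lhs fails at k=4.
  j=9: rhs holds but lhs fails at k=4.
  j=10: rhs holds but lhs fails at k=4.
  j=11: rhs holds but lhs fails at k=4.
  j=12: rhs holds but lhs fails at k=4.
  j=13: rhs holds but lhs fails at k=4.
No witness within the range → none.

none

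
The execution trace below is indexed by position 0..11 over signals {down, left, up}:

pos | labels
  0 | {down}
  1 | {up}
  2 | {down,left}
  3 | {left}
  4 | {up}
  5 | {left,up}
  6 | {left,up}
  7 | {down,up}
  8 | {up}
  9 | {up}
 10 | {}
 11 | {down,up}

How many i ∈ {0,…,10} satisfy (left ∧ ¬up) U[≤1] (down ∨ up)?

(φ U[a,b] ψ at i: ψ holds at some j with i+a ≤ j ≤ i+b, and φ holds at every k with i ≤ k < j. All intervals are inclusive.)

Evaluate at each i in [0,10]:
  i=0: ✓ (rhs at j=0)
  i=1: ✓ (rhs at j=1)
  i=2: ✓ (rhs at j=2)
  i=3: ✓ (rhs at j=4; lhs holds on [3,3])
  i=4: ✓ (rhs at j=4)
  i=5: ✓ (rhs at j=5)
  i=6: ✓ (rhs at j=6)
  i=7: ✓ (rhs at j=7)
  i=8: ✓ (rhs at j=8)
  i=9: ✓ (rhs at j=9)
  i=10: ✗ (lhs fails at k=10 before rhs at j=11)
Positions where it holds: {0, 1, 2, 3, 4, 5, 6, 7, 8, 9} → 10.

10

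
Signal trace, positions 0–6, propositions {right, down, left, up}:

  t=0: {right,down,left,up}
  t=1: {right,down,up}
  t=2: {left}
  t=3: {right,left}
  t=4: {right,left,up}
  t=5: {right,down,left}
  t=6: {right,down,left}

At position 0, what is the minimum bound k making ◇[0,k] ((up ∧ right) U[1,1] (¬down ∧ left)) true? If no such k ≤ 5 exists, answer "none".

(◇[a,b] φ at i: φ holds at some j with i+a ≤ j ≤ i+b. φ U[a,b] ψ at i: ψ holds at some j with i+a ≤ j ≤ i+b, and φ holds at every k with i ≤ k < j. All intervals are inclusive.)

1

Scan j = 0,1,… for ((up ∧ right) U[1,1] (¬down ∧ left)):
  j=0: fails
  j=1: holds
First hit at j=1, so smallest k = 1-0 = 1.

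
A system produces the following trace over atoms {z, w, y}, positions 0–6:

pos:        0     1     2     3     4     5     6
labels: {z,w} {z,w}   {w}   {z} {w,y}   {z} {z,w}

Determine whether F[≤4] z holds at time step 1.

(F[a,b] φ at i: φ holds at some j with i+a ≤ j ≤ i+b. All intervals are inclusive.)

Check z at each j in [1,5]:
  j=1: true
  j=2: false
  j=3: true
  j=4: false
  j=5: true
Found at j=1 → formula holds.

True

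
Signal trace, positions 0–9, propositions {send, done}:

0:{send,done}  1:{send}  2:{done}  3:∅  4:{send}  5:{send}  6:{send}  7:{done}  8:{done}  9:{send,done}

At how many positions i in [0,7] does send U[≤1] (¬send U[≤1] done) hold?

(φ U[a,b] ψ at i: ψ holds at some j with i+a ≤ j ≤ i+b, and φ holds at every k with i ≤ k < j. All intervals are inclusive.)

5

Evaluate at each i in [0,7]:
  i=0: ✓ (rhs at j=0)
  i=1: ✓ (rhs at j=2; lhs holds on [1,1])
  i=2: ✓ (rhs at j=2)
  i=3: ✗ (no rhs in [3,4])
  i=4: ✗ (no rhs in [4,5])
  i=5: ✗ (no rhs in [5,6])
  i=6: ✓ (rhs at j=7; lhs holds on [6,6])
  i=7: ✓ (rhs at j=7)
Positions where it holds: {0, 1, 2, 6, 7} → 5.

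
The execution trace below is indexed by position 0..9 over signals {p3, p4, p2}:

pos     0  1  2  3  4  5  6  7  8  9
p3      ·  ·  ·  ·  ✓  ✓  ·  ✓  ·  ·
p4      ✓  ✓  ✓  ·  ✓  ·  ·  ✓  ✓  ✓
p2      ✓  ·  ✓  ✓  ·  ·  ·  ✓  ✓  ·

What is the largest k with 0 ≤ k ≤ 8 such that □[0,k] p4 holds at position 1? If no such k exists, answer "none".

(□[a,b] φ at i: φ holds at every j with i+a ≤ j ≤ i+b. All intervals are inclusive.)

1

p4 must hold from j=1 onward; find where it first fails.
  j=1: holds
  j=2: holds
  j=3: fails
Holds on [1,2], so largest k = 1.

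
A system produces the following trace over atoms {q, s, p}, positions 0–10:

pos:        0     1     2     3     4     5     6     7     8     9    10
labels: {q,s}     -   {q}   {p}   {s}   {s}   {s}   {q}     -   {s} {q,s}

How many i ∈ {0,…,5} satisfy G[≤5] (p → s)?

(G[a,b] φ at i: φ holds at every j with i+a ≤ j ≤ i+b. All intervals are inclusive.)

2

Evaluate at each i in [0,5]:
  i=0: ✗ (fails at j=3)
  i=1: ✗ (fails at j=3)
  i=2: ✗ (fails at j=3)
  i=3: ✗ (fails at j=3)
  i=4: ✓ (all of [4,9])
  i=5: ✓ (all of [5,10])
Positions where it holds: {4, 5} → 2.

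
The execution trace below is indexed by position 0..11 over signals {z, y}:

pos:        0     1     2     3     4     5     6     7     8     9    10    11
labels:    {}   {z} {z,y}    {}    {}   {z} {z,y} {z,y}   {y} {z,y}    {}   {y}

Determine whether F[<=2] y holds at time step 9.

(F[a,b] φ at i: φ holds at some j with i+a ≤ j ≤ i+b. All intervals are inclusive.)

Check y at each j in [9,11]:
  j=9: true
  j=10: false
  j=11: true
Found at j=9 → formula holds.

True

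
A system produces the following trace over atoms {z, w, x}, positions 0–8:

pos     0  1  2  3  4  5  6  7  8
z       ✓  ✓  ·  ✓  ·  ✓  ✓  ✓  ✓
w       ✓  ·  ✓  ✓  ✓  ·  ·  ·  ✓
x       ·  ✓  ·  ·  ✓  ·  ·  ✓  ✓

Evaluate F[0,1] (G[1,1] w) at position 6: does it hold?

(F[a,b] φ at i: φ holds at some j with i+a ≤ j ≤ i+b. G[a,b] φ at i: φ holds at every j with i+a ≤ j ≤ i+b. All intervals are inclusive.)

True

Check G[1,1] w at each j in [6,7]:
  j=6: fails at 7
  j=7: holds on [8,8]
Found at j=7 → formula holds.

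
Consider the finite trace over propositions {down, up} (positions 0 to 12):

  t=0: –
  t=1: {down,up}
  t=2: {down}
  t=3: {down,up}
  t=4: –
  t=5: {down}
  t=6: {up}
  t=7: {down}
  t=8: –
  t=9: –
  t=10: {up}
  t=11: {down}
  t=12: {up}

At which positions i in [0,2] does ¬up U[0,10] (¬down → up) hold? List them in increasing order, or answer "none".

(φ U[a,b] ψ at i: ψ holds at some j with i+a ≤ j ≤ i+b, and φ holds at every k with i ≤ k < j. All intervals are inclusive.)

0, 1, 2

Evaluate at each i in [0,2]:
  i=0: ✓ (rhs at j=1; lhs holds on [0,0])
  i=1: ✓ (rhs at j=1)
  i=2: ✓ (rhs at j=2)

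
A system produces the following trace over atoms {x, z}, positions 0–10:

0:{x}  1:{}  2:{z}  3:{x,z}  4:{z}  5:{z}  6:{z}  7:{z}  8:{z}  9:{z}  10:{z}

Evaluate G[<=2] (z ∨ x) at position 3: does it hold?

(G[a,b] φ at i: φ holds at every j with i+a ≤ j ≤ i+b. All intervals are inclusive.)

Check (z ∨ x) at every j in [3,5]:
  j=3: true
  j=4: true
  j=5: true
All positions satisfy it → formula holds.

Holds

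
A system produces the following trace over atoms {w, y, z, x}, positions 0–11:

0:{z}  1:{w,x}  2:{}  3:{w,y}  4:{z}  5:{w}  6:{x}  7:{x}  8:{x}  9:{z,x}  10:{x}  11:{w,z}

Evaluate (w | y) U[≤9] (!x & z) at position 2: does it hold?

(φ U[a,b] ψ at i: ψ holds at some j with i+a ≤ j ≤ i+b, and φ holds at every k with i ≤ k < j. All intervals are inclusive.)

No

Need some j in [2,11] with (!x & z), and (w | y) at every k in [2,j-1].
  j=2: (!x & z) false.
  j=3: (!x & z) false.
  j=4: (!x & z) holds, but (w | y) fails at k=2 → not this j.
  j=5: (!x & z) false.
  j=6: (!x & z) false.
  j=7: (!x & z) false.
  j=8: (!x & z) false.
  j=9: (!x & z) false.
  j=10: (!x & z) false.
  j=11: (!x & z) holds, but (w | y) fails at k=2 → not this j.
No j in the window works → until fails.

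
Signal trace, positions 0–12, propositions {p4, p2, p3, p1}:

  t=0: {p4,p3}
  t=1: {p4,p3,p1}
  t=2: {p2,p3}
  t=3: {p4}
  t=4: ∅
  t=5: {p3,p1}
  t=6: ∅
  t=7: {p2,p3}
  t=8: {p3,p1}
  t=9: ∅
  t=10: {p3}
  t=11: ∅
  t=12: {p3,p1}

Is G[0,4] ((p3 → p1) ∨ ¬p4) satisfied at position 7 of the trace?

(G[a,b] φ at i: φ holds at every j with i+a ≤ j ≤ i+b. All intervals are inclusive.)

Yes

Check ((p3 → p1) ∨ ¬p4) at every j in [7,11]:
  j=7: true
  j=8: true
  j=9: true
  j=10: true
  j=11: true
All positions satisfy it → formula holds.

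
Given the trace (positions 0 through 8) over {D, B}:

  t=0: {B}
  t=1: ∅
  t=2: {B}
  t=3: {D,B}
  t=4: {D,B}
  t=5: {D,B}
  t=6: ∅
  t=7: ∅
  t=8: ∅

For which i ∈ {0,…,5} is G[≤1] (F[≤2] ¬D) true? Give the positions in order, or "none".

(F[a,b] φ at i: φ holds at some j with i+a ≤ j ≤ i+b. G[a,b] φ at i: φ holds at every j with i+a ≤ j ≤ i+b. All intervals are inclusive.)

0, 1, 4, 5

Evaluate at each i in [0,5]:
  i=0: ✓ (all of [0,1])
  i=1: ✓ (all of [1,2])
  i=2: ✗ (fails at j=3)
  i=3: ✗ (fails at j=3)
  i=4: ✓ (all of [4,5])
  i=5: ✓ (all of [5,6])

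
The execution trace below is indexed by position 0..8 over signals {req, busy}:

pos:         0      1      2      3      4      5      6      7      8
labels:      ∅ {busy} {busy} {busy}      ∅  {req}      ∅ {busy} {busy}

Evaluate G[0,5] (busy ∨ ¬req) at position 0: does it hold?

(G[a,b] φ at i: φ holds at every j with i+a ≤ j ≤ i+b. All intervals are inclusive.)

Does not hold

Check (busy ∨ ¬req) at every j in [0,5]:
  j=0: true
  j=1: true
  j=2: true
  j=3: true
  j=4: true
  j=5: false
Fails at j=5 → formula fails.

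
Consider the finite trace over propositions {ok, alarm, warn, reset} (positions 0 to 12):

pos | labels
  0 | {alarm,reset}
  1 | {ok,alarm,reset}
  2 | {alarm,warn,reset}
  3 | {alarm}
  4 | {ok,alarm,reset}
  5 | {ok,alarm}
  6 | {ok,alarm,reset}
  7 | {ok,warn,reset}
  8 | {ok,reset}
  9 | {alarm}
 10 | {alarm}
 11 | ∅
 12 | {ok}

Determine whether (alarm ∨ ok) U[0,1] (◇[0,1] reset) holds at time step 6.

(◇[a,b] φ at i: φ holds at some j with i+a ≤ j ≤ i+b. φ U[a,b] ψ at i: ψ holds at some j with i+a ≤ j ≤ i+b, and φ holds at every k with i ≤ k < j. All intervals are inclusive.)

Yes

Need some j in [6,7] with ◇[0,1] reset, and (alarm ∨ ok) at every k in [6,j-1].
  j=6: ◇[0,1] reset holds; no prefix to check → satisfied.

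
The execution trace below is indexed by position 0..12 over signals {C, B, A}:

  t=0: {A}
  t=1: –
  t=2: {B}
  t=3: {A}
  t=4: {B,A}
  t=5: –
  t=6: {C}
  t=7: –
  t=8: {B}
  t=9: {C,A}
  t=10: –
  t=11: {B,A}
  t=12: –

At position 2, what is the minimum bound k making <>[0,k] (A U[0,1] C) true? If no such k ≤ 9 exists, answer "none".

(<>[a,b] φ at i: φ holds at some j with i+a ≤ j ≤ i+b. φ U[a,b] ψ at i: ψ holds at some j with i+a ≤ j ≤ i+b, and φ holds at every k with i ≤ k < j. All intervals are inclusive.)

4

Scan j = 2,3,… for (A U[0,1] C):
  j=2: fails
  j=3: fails
  j=4: fails
  j=5: fails
  j=6: holds
First hit at j=6, so smallest k = 6-2 = 4.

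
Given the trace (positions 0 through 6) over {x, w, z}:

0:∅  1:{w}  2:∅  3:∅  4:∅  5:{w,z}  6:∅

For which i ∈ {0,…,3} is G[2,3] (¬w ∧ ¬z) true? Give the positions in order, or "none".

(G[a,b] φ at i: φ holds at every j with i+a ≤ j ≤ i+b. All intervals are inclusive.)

Evaluate at each i in [0,3]:
  i=0: ✓ (all of [2,3])
  i=1: ✓ (all of [3,4])
  i=2: ✗ (fails at j=5)
  i=3: ✗ (fails at j=5)

0, 1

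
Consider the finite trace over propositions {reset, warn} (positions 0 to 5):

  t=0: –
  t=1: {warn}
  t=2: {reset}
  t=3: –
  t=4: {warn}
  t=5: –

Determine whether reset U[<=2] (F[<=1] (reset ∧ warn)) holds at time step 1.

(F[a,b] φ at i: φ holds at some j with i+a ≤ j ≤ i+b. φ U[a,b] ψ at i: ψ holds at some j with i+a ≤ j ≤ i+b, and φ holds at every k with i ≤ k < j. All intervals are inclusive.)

No

Need some j in [1,3] with F[<=1] (reset ∧ warn), and reset at every k in [1,j-1].
  j=1: F[<=1] (reset ∧ warn) — fails (none in [1,2]).
  j=2: F[<=1] (reset ∧ warn) — fails (none in [2,3]).
  j=3: F[<=1] (reset ∧ warn) — fails (none in [3,4]).
No j in the window works → until fails.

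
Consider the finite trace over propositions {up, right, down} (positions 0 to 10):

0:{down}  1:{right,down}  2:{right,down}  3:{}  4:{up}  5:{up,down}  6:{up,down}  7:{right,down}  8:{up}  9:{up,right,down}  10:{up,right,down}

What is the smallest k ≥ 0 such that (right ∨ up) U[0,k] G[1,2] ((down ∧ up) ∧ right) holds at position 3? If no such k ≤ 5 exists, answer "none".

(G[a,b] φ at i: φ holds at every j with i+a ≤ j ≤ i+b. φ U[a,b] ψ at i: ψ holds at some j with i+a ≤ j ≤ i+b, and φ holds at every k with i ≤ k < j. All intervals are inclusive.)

none

Need earliest j ≥ 3 with G[1,2] ((down ∧ up) ∧ right), and (right ∨ up) at every k in [3,j-1].
  j=3: rhs fails.
  j=4: rhs fails.
  j=5: rhs fails.
  j=6: rhs fails.
  j=7: rhs fails.
  j=8: rhs holds but lhs fails at k=3.
No witness within the range → none.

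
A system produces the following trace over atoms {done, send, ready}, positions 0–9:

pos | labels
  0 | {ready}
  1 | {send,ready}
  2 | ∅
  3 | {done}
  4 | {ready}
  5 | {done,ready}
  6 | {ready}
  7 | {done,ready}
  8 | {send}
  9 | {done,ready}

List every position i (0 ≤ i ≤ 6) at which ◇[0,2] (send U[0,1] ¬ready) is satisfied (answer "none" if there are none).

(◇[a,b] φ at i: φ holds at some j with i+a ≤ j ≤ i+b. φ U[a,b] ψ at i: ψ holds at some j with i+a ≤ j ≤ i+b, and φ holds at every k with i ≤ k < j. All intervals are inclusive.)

0, 1, 2, 3, 6

Evaluate at each i in [0,6]:
  i=0: ✓ (witness j=1)
  i=1: ✓ (witness j=1)
  i=2: ✓ (witness j=2)
  i=3: ✓ (witness j=3)
  i=4: ✗ (none in [4,6])
  i=5: ✗ (none in [5,7])
  i=6: ✓ (witness j=8)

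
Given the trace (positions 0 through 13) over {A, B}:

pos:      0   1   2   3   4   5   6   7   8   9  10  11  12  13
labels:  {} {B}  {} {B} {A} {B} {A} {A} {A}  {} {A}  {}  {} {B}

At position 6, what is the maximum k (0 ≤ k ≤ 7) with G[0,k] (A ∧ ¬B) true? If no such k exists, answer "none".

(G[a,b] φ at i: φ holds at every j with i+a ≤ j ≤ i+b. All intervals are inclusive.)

2

(A ∧ ¬B) must hold from j=6 onward; find where it first fails.
  j=6: holds
  j=7: holds
  j=8: holds
  j=9: fails
Holds on [6,8], so largest k = 2.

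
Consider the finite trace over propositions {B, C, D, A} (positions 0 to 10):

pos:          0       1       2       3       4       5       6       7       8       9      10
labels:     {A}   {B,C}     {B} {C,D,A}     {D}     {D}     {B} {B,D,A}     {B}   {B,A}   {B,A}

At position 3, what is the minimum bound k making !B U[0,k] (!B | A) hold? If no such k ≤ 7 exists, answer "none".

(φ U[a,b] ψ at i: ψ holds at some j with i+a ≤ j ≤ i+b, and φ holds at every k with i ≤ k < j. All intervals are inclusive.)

0

Need earliest j ≥ 3 with (!B | A), and !B at every k in [3,j-1].
  j=3: rhs holds (empty prefix). k = 0.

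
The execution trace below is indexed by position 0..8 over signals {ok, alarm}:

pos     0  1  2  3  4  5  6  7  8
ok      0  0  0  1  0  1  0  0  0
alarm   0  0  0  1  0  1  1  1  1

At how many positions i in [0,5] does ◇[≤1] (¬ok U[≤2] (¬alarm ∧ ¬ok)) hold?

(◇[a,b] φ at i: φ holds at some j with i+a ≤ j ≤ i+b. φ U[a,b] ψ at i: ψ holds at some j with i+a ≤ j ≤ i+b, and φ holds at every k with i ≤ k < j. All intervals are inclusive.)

Evaluate at each i in [0,5]:
  i=0: ✓ (witness j=0)
  i=1: ✓ (witness j=1)
  i=2: ✓ (witness j=2)
  i=3: ✓ (witness j=4)
  i=4: ✓ (witness j=4)
  i=5: ✗ (none in [5,6])
Positions where it holds: {0, 1, 2, 3, 4} → 5.

5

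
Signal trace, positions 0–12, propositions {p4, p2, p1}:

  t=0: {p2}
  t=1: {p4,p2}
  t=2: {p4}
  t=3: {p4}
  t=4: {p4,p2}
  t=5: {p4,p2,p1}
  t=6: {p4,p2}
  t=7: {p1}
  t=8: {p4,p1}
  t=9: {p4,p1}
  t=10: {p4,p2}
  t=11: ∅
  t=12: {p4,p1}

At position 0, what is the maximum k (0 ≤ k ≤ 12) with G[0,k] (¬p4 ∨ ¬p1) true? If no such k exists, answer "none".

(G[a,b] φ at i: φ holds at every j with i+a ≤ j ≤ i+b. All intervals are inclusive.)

4

(¬p4 ∨ ¬p1) must hold from j=0 onward; find where it first fails.
  j=0: holds
  j=1: holds
  j=2: holds
  j=3: holds
  j=4: holds
  j=5: fails
Holds on [0,4], so largest k = 4.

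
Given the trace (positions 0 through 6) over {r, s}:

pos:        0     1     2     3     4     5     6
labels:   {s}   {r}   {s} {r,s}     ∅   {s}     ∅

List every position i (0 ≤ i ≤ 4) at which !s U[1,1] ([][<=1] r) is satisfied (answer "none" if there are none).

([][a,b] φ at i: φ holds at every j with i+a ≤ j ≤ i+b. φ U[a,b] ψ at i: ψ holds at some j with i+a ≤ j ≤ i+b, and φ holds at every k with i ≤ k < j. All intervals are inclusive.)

none

Evaluate at each i in [0,4]:
  i=0: ✗ (no rhs in [1,1])
  i=1: ✗ (no rhs in [2,2])
  i=2: ✗ (no rhs in [3,3])
  i=3: ✗ (no rhs in [4,4])
  i=4: ✗ (no rhs in [5,5])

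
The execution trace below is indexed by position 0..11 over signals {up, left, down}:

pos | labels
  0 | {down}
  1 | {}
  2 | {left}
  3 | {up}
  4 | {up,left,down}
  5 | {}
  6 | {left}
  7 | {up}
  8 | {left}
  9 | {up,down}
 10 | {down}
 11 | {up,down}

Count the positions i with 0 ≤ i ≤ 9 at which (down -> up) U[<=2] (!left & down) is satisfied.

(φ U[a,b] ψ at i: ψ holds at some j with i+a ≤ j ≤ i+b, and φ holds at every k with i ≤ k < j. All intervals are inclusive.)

4

Evaluate at each i in [0,9]:
  i=0: ✓ (rhs at j=0)
  i=1: ✗ (no rhs in [1,3])
  i=2: ✗ (no rhs in [2,4])
  i=3: ✗ (no rhs in [3,5])
  i=4: ✗ (no rhs in [4,6])
  i=5: ✗ (no rhs in [5,7])
  i=6: ✗ (no rhs in [6,8])
  i=7: ✓ (rhs at j=9; lhs holds on [7,8])
  i=8: ✓ (rhs at j=9; lhs holds on [8,8])
  i=9: ✓ (rhs at j=9)
Positions where it holds: {0, 7, 8, 9} → 4.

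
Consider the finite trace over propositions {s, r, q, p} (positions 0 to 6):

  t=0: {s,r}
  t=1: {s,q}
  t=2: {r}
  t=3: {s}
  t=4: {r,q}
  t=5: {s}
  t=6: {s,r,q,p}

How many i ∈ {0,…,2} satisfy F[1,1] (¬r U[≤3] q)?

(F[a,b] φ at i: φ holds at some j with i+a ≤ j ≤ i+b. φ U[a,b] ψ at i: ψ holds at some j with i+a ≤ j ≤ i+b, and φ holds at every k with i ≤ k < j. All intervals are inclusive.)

Evaluate at each i in [0,2]:
  i=0: ✓ (witness j=1)
  i=1: ✗ (none in [2,2])
  i=2: ✓ (witness j=3)
Positions where it holds: {0, 2} → 2.

2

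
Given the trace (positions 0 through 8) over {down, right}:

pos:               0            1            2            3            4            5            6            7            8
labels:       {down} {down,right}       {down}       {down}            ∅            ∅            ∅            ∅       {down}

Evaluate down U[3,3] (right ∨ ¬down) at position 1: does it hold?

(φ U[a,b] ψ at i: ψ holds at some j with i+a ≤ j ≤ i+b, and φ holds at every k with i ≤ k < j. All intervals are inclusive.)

Need some j in [4,4] with (right ∨ ¬down), and down at every k in [1,j-1].
  j=4: (right ∨ ¬down) holds; down holds at every k in [1,3] → satisfied.

Yes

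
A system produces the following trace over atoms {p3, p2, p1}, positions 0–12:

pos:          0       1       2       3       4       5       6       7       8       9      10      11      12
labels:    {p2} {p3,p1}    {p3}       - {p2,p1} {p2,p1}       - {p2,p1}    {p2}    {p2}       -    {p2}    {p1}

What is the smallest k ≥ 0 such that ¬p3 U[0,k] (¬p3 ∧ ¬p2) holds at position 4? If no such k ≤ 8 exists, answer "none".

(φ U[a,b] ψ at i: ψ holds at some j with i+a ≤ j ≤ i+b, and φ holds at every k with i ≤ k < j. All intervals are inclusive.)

2

Need earliest j ≥ 4 with (¬p3 ∧ ¬p2), and ¬p3 at every k in [4,j-1].
  j=4: rhs fails.
  j=5: rhs fails.
  j=6: rhs holds; lhs holds on [4,5]. k = 2.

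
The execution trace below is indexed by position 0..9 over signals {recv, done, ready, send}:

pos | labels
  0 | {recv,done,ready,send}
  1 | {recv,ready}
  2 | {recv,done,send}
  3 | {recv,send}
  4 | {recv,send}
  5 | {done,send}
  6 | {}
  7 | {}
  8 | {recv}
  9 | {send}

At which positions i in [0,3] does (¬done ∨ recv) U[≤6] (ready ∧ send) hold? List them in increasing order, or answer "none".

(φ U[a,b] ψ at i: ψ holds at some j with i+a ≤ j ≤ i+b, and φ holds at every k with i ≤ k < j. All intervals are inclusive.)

0

Evaluate at each i in [0,3]:
  i=0: ✓ (rhs at j=0)
  i=1: ✗ (no rhs in [1,7])
  i=2: ✗ (no rhs in [2,8])
  i=3: ✗ (no rhs in [3,9])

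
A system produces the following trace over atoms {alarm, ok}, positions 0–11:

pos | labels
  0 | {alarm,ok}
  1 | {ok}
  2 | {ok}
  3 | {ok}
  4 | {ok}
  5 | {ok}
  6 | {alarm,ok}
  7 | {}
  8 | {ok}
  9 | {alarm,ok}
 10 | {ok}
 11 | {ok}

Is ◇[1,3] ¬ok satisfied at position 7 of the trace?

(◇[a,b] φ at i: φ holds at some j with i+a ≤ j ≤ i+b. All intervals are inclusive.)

Check ¬ok at each j in [8,10]:
  j=8: false
  j=9: false
  j=10: false
No position in the window satisfies it → formula fails.

False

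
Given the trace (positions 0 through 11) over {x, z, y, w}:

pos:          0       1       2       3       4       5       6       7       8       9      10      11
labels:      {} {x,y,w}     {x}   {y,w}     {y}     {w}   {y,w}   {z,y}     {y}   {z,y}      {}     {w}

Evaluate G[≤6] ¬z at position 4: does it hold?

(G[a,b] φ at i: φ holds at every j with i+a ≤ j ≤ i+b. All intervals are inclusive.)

Does not hold

Check ¬z at every j in [4,10]:
  j=4: true
  j=5: true
  j=6: true
  j=7: false
  j=8: true
  j=9: false
  j=10: true
Fails at j=7 → formula fails.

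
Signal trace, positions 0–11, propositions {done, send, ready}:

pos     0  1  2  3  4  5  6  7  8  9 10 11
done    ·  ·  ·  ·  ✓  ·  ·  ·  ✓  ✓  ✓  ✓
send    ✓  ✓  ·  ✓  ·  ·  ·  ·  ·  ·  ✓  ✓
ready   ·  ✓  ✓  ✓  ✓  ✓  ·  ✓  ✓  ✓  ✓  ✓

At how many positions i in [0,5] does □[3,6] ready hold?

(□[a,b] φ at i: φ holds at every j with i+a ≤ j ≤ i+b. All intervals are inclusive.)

Evaluate at each i in [0,5]:
  i=0: ✗ (fails at j=6)
  i=1: ✗ (fails at j=6)
  i=2: ✗ (fails at j=6)
  i=3: ✗ (fails at j=6)
  i=4: ✓ (all of [7,10])
  i=5: ✓ (all of [8,11])
Positions where it holds: {4, 5} → 2.

2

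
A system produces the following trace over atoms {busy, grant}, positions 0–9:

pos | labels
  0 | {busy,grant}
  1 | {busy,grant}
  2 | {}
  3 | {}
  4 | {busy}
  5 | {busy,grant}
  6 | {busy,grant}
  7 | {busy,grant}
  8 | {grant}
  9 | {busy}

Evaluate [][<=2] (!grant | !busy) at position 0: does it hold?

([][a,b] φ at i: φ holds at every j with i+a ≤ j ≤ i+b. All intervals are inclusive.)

No

Check (!grant | !busy) at every j in [0,2]:
  j=0: false
  j=1: false
  j=2: true
Fails at j=0 → formula fails.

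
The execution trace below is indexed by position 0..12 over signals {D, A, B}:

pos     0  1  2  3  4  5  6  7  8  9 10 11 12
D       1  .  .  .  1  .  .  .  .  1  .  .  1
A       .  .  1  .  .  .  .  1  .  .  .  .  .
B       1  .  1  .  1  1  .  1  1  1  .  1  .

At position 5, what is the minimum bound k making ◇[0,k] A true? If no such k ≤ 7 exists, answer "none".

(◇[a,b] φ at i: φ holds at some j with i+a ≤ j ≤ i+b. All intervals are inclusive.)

2

Scan j = 5,6,… for A:
  j=5: fails
  j=6: fails
  j=7: holds
First hit at j=7, so smallest k = 7-5 = 2.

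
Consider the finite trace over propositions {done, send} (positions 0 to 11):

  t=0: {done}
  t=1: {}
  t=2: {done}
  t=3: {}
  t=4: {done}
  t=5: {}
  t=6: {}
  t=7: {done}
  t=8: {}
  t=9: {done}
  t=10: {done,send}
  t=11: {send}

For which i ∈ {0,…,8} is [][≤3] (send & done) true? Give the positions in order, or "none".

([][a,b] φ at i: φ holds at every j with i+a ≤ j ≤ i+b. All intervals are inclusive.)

none

Evaluate at each i in [0,8]:
  i=0: ✗ (fails at j=0)
  i=1: ✗ (fails at j=1)
  i=2: ✗ (fails at j=2)
  i=3: ✗ (fails at j=3)
  i=4: ✗ (fails at j=4)
  i=5: ✗ (fails at j=5)
  i=6: ✗ (fails at j=6)
  i=7: ✗ (fails at j=7)
  i=8: ✗ (fails at j=8)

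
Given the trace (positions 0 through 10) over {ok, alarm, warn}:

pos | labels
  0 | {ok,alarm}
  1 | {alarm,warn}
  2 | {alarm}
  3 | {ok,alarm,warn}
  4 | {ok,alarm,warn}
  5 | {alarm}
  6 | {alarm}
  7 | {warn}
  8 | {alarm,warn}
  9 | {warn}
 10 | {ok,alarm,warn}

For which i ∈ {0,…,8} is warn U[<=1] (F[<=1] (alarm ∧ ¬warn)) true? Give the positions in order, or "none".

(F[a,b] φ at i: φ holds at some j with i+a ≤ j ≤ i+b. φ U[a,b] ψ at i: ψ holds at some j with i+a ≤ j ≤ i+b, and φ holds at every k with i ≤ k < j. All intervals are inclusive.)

0, 1, 2, 3, 4, 5, 6

Evaluate at each i in [0,8]:
  i=0: ✓ (rhs at j=0)
  i=1: ✓ (rhs at j=1)
  i=2: ✓ (rhs at j=2)
  i=3: ✓ (rhs at j=4; lhs holds on [3,3])
  i=4: ✓ (rhs at j=4)
  i=5: ✓ (rhs at j=5)
  i=6: ✓ (rhs at j=6)
  i=7: ✗ (no rhs in [7,8])
  i=8: ✗ (no rhs in [8,9])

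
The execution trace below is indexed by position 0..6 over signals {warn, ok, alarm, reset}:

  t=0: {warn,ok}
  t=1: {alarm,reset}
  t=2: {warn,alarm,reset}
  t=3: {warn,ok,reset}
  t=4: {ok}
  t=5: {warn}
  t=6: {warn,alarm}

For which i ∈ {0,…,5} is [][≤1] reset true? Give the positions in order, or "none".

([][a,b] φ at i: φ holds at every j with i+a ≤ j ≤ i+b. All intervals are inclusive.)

Evaluate at each i in [0,5]:
  i=0: ✗ (fails at j=0)
  i=1: ✓ (all of [1,2])
  i=2: ✓ (all of [2,3])
  i=3: ✗ (fails at j=4)
  i=4: ✗ (fails at j=4)
  i=5: ✗ (fails at j=5)

1, 2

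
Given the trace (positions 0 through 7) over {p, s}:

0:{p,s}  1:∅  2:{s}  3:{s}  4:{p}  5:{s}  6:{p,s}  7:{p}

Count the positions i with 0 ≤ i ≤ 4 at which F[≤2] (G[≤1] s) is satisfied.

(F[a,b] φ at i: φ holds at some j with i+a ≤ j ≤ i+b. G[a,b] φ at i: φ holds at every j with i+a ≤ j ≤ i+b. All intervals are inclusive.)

5

Evaluate at each i in [0,4]:
  i=0: ✓ (witness j=2)
  i=1: ✓ (witness j=2)
  i=2: ✓ (witness j=2)
  i=3: ✓ (witness j=5)
  i=4: ✓ (witness j=5)
Positions where it holds: {0, 1, 2, 3, 4} → 5.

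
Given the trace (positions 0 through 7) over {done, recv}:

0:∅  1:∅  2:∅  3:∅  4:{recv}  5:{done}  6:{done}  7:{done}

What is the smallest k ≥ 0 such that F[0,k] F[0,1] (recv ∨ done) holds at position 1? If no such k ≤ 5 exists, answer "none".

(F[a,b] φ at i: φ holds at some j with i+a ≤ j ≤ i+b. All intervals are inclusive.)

Scan j = 1,2,… for F[0,1] (recv ∨ done):
  j=1: fails
  j=2: fails
  j=3: holds
First hit at j=3, so smallest k = 3-1 = 2.

2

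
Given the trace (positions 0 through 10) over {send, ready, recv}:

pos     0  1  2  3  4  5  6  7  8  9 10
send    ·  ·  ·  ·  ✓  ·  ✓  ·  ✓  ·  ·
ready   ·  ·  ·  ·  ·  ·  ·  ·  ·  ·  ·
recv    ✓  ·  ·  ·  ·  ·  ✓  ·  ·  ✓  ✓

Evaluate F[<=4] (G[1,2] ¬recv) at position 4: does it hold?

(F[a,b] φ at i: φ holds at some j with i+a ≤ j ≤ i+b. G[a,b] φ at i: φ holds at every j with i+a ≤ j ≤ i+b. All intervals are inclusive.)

True

Check G[1,2] ¬recv at each j in [4,8]:
  j=4: fails at 6
  j=5: fails at 6
  j=6: holds on [7,8]
  j=7: fails at 9
  j=8: fails at 9
Found at j=6 → formula holds.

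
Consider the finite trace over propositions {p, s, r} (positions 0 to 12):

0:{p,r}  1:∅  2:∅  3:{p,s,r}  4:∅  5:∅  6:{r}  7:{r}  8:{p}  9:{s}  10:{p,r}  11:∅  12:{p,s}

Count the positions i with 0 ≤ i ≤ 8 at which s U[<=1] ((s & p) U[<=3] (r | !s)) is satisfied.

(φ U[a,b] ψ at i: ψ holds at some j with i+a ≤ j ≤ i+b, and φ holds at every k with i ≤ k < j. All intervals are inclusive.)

Evaluate at each i in [0,8]:
  i=0: ✓ (rhs at j=0)
  i=1: ✓ (rhs at j=1)
  i=2: ✓ (rhs at j=2)
  i=3: ✓ (rhs at j=3)
  i=4: ✓ (rhs at j=4)
  i=5: ✓ (rhs at j=5)
  i=6: ✓ (rhs at j=6)
  i=7: ✓ (rhs at j=7)
  i=8: ✓ (rhs at j=8)
Positions where it holds: {0, 1, 2, 3, 4, 5, 6, 7, 8} → 9.

9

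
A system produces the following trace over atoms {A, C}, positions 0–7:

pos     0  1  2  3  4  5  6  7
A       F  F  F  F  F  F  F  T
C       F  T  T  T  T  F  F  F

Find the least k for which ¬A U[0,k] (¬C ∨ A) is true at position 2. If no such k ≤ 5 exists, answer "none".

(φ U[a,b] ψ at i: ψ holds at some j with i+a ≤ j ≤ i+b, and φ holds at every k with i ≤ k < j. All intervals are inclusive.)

3

Need earliest j ≥ 2 with (¬C ∨ A), and ¬A at every k in [2,j-1].
  j=2: rhs fails.
  j=3: rhs fails.
  j=4: rhs fails.
  j=5: rhs holds; lhs holds on [2,4]. k = 3.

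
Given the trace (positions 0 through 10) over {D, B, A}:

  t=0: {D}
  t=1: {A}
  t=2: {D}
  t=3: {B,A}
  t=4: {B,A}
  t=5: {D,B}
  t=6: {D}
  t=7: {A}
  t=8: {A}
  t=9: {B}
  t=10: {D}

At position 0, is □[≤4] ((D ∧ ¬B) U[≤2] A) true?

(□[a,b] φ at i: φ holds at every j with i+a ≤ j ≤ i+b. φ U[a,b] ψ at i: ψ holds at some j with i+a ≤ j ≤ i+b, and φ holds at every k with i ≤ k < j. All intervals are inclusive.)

True

Check ((D ∧ ¬B) U[≤2] A) at every j in [0,4]:
  j=0: holds
  j=1: holds
  j=2: holds
  j=3: holds
  j=4: holds
All positions satisfy it → formula holds.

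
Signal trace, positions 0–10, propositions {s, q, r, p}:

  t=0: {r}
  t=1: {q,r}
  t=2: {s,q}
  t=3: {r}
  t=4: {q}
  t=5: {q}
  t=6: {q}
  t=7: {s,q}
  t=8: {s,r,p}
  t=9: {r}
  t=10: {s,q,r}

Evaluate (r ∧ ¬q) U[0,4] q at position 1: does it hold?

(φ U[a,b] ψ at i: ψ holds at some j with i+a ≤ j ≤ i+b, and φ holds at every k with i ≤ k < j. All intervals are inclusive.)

Need some j in [1,5] with q, and (r ∧ ¬q) at every k in [1,j-1].
  j=1: q holds; no prefix to check → satisfied.

Yes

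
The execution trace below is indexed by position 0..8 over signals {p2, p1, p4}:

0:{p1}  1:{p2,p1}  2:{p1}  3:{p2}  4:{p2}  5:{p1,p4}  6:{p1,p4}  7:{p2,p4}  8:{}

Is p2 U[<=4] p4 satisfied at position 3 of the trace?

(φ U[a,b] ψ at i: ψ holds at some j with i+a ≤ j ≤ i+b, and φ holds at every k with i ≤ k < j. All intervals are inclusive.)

Need some j in [3,7] with p4, and p2 at every k in [3,j-1].
  j=3: p4 false.
  j=4: p4 false.
  j=5: p4 holds; p2 holds at every k in [3,4] → satisfied.

Yes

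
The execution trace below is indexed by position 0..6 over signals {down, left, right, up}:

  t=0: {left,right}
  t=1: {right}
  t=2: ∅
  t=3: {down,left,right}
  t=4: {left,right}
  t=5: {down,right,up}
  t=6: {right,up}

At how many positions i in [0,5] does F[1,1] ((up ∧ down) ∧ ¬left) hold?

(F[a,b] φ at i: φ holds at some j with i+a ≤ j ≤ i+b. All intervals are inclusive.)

1

Evaluate at each i in [0,5]:
  i=0: ✗ (none in [1,1])
  i=1: ✗ (none in [2,2])
  i=2: ✗ (none in [3,3])
  i=3: ✗ (none in [4,4])
  i=4: ✓ (witness j=5)
  i=5: ✗ (none in [6,6])
Positions where it holds: {4} → 1.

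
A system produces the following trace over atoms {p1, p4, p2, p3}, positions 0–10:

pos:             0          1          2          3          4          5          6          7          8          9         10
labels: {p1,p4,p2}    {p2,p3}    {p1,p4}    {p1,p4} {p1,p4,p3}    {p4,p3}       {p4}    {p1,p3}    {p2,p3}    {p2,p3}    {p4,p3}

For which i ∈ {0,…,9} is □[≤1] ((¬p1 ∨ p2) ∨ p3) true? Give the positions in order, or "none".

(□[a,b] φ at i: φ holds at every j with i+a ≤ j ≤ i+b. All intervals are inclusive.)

Evaluate at each i in [0,9]:
  i=0: ✓ (all of [0,1])
  i=1: ✗ (fails at j=2)
  i=2: ✗ (fails at j=2)
  i=3: ✗ (fails at j=3)
  i=4: ✓ (all of [4,5])
  i=5: ✓ (all of [5,6])
  i=6: ✓ (all of [6,7])
  i=7: ✓ (all of [7,8])
  i=8: ✓ (all of [8,9])
  i=9: ✓ (all of [9,10])

0, 4, 5, 6, 7, 8, 9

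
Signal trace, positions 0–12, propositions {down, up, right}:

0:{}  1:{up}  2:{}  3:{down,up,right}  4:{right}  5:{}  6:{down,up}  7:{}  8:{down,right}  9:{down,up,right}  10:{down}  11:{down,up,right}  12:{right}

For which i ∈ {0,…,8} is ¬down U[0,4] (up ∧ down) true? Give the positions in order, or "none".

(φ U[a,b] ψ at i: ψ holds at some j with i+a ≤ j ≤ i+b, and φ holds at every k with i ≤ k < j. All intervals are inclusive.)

0, 1, 2, 3, 4, 5, 6

Evaluate at each i in [0,8]:
  i=0: ✓ (rhs at j=3; lhs holds on [0,2])
  i=1: ✓ (rhs at j=3; lhs holds on [1,2])
  i=2: ✓ (rhs at j=3; lhs holds on [2,2])
  i=3: ✓ (rhs at j=3)
  i=4: ✓ (rhs at j=6; lhs holds on [4,5])
  i=5: ✓ (rhs at j=6; lhs holds on [5,5])
  i=6: ✓ (rhs at j=6)
  i=7: ✗ (lhs fails at k=8 before rhs at j=9)
  i=8: ✗ (lhs fails at k=8 before rhs at j=9)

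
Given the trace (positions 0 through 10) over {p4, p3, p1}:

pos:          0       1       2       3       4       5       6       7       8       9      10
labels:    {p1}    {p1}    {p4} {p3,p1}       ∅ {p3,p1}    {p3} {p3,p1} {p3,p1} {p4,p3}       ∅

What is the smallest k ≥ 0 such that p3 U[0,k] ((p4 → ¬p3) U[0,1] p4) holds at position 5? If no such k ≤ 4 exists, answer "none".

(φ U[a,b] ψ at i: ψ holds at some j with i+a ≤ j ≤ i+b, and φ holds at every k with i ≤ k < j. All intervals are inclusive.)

3

Need earliest j ≥ 5 with ((p4 → ¬p3) U[0,1] p4), and p3 at every k in [5,j-1].
  j=5: rhs fails.
  j=6: rhs fails.
  j=7: rhs fails.
  j=8: rhs holds; lhs holds on [5,7]. k = 3.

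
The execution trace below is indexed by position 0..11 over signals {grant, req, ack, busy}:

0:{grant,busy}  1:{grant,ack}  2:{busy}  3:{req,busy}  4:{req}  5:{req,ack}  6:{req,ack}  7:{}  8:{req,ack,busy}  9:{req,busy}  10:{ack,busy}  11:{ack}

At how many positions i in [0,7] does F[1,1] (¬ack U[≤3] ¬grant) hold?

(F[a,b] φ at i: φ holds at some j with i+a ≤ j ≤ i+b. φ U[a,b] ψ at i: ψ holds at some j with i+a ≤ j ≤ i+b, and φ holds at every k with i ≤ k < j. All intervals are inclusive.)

7

Evaluate at each i in [0,7]:
  i=0: ✗ (none in [1,1])
  i=1: ✓ (witness j=2)
  i=2: ✓ (witness j=3)
  i=3: ✓ (witness j=4)
  i=4: ✓ (witness j=5)
  i=5: ✓ (witness j=6)
  i=6: ✓ (witness j=7)
  i=7: ✓ (witness j=8)
Positions where it holds: {1, 2, 3, 4, 5, 6, 7} → 7.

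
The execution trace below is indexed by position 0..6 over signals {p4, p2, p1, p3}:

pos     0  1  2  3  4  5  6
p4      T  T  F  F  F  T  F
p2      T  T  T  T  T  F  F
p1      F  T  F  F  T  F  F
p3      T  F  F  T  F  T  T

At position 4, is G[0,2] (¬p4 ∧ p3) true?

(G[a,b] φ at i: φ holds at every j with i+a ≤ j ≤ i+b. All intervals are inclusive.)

Check (¬p4 ∧ p3) at every j in [4,6]:
  j=4: false
  j=5: false
  j=6: true
Fails at j=4 → formula fails.

No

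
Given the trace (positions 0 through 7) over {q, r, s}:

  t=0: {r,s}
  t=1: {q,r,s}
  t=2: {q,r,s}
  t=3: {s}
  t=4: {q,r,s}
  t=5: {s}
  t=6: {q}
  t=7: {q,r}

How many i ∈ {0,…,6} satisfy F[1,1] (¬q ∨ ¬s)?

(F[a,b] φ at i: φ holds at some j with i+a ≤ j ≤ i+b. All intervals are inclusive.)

4

Evaluate at each i in [0,6]:
  i=0: ✗ (none in [1,1])
  i=1: ✗ (none in [2,2])
  i=2: ✓ (witness j=3)
  i=3: ✗ (none in [4,4])
  i=4: ✓ (witness j=5)
  i=5: ✓ (witness j=6)
  i=6: ✓ (witness j=7)
Positions where it holds: {2, 4, 5, 6} → 4.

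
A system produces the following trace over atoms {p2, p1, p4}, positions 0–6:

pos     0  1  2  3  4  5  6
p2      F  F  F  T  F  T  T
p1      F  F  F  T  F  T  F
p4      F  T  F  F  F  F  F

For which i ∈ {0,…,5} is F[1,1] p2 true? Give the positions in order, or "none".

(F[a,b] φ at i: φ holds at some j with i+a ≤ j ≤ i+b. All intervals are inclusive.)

Evaluate at each i in [0,5]:
  i=0: ✗ (none in [1,1])
  i=1: ✗ (none in [2,2])
  i=2: ✓ (witness j=3)
  i=3: ✗ (none in [4,4])
  i=4: ✓ (witness j=5)
  i=5: ✓ (witness j=6)

2, 4, 5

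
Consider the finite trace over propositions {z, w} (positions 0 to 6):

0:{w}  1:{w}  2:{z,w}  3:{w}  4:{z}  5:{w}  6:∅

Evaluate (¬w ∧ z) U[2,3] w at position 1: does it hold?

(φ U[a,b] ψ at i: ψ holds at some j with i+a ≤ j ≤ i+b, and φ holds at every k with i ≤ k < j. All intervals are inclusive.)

No

Need some j in [3,4] with w, and (¬w ∧ z) at every k in [1,j-1].
  j=3: w holds, but (¬w ∧ z) fails at k=1 → not this j.
  j=4: w false.
No j in the window works → until fails.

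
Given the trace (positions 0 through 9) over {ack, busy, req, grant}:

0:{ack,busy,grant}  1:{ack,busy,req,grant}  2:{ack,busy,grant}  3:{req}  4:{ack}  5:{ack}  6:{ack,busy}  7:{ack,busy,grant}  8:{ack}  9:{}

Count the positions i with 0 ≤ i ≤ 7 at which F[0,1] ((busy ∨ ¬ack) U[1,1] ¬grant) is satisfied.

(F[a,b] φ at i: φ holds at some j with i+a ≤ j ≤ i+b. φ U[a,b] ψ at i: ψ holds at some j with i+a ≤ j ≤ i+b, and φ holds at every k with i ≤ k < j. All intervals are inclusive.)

Evaluate at each i in [0,7]:
  i=0: ✗ (none in [0,1])
  i=1: ✓ (witness j=2)
  i=2: ✓ (witness j=2)
  i=3: ✓ (witness j=3)
  i=4: ✗ (none in [4,5])
  i=5: ✗ (none in [5,6])
  i=6: ✓ (witness j=7)
  i=7: ✓ (witness j=7)
Positions where it holds: {1, 2, 3, 6, 7} → 5.

5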